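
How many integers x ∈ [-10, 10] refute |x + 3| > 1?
Counterexamples in [-10, 10]: {-4, -3, -2}.

Counting them gives 3 values.

Answer: 3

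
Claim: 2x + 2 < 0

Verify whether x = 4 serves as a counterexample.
Substitute x = 4 into the relation:
x = 4: LHS = 2·4 + 2 = 10; 10 < 0 — FAILS

Since the claim fails at x = 4, this value is a counterexample.

Answer: Yes, x = 4 is a counterexample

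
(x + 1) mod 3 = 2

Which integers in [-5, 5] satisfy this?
Holds for: {-5, -2, 1, 4}
Fails for: {-4, -3, -1, 0, 2, 3, 5}

Answer: {-5, -2, 1, 4}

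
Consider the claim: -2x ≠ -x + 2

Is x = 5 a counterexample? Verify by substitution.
Substitute x = 5 into the relation:
x = 5: LHS = -2·5 = -10, RHS = -5 + 2 = -3; -10 ≠ -3 — holds

The claim holds here, so x = 5 is not a counterexample. (A counterexample exists elsewhere, e.g. x = -2.)

Answer: No, x = 5 is not a counterexample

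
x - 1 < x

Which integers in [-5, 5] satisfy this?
Over all integers in [-5, 5], LHS − RHS is largest at x = 0, where it equals -1:
x = 0: LHS = 0 - 1 = -1; -1 < 0 — holds
At the ends of the range:
x = -5: LHS = (-5) - 1 = -6; -6 < -5 — holds
x = 5: LHS = 5 - 1 = 4; 4 < 5 — holds
Hence LHS − RHS is never zero or positive, i.e. LHS < RHS throughout, so the relation holds for every integer in [-5, 5].

Answer: All integers in [-5, 5]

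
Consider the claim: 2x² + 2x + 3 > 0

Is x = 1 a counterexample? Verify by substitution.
Substitute x = 1 into the relation:
x = 1: LHS = 2·1² + 2·1 + 3 = 7; 7 > 0 — holds

The relation holds at x = 1, so it is not a counterexample.

Answer: No, x = 1 is not a counterexample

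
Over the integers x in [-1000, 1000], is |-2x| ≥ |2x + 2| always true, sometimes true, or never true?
Holds at x = -1: LHS = |-2·(-1)| = |2| = 2, RHS = |2·(-1) + 2| = |0| = 0; 2 ≥ 0 — holds
Fails at x = 0: LHS = |-2·0| = |0| = 0, RHS = |2·0 + 2| = |2| = 2; 0 ≥ 2 — FAILS
It is satisfied by some integers in the range but not all.

Answer: Sometimes true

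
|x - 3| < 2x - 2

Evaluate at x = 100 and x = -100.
x = 100: LHS = |100 - 3| = |97| = 97, RHS = 2·100 - 2 = 198; 97 < 198 — holds
x = -100: LHS = |(-100) - 3| = |-103| = 103, RHS = 2·(-100) - 2 = -202; 103 < -202 — FAILS

Answer: Partially: holds for x = 100, fails for x = -100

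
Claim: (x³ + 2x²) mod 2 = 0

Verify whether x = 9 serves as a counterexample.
Substitute x = 9 into the relation:
x = 9: LHS = (9³ + 2·9²) mod 2 = 891 mod 2 = 1; 1 = 0 — FAILS

Since the claim fails at x = 9, this value is a counterexample.

Answer: Yes, x = 9 is a counterexample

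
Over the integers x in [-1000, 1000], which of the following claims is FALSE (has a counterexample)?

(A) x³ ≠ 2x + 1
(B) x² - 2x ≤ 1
(A) x = -1: LHS = (-1)³ = -1, RHS = 2·(-1) + 1 = -1; -1 ≠ -1 — FAILS
(B) x = -1: LHS = (-1)² - 2·(-1) = 3; 3 ≤ 1 — FAILS

Answer: Both A and B are false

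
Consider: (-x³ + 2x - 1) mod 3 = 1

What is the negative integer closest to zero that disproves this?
Testing negative integers from -1 downward:
x = -1: LHS = (-(-1)³ + 2·(-1) - 1) mod 3 = (-2) mod 3 = 1; 1 = 1 — holds
x = -2: LHS = (-(-2)³ + 2·(-2) - 1) mod 3 = 3 mod 3 = 0; 0 = 1 — FAILS  ← closest negative counterexample to 0

Answer: x = -2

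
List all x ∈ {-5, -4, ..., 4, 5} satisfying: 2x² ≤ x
Holds for: {0}
Fails for: {-5, -4, -3, -2, -1, 1, 2, 3, 4, 5}

Answer: {0}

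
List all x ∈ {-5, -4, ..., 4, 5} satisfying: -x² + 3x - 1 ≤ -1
Holds for: {-5, -4, -3, -2, -1, 0, 3, 4, 5}
Fails for: {1, 2}

Answer: {-5, -4, -3, -2, -1, 0, 3, 4, 5}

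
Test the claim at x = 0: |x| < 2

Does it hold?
x = 0: LHS = |0| = 0; 0 < 2 — holds

The relation is satisfied at x = 0.

Answer: Yes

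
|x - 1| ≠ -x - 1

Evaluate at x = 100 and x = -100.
x = 100: LHS = |100 - 1| = |99| = 99, RHS = -100 - 1 = -101; 99 ≠ -101 — holds
x = -100: LHS = |(-100) - 1| = |-101| = 101, RHS = -(-100) - 1 = 99; 101 ≠ 99 — holds

Answer: Yes, holds for both x = 100 and x = -100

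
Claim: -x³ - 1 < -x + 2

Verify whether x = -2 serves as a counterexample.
Substitute x = -2 into the relation:
x = -2: LHS = -(-2)³ - 1 = 7, RHS = -(-2) + 2 = 4; 7 < 4 — FAILS

Since the claim fails at x = -2, this value is a counterexample.

Answer: Yes, x = -2 is a counterexample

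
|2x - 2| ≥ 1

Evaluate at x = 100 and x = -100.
x = 100: LHS = |2·100 - 2| = |198| = 198; 198 ≥ 1 — holds
x = -100: LHS = |2·(-100) - 2| = |-202| = 202; 202 ≥ 1 — holds

Answer: Yes, holds for both x = 100 and x = -100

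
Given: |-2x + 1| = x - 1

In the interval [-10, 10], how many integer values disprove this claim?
Counterexamples in [-10, 10]: {-10, -9, -8, -7, -6, -5, -4, -3, -2, -1, 0, 1, 2, 3, 4, 5, 6, 7, 8, 9, 10}.

Counting them gives 21 values.

Answer: 21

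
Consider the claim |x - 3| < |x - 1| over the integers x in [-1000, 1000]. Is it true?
The claim fails at x = 0:
x = 0: LHS = |0 - 3| = |-3| = 3, RHS = |0 - 1| = |-1| = 1; 3 < 1 — FAILS

Because a single integer refutes it, the statement is false.

Answer: False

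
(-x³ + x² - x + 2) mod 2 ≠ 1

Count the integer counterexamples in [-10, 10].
Counterexamples in [-10, 10]: {-9, -7, -5, -3, -1, 1, 3, 5, 7, 9}.

Counting them gives 10 values.

Answer: 10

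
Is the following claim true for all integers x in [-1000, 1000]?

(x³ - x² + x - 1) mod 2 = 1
The claim fails at x = 1:
x = 1: LHS = (1³ - 1² + 1 - 1) mod 2 = 0 mod 2 = 0; 0 = 1 — FAILS

Because a single integer refutes it, the statement is false.

Answer: False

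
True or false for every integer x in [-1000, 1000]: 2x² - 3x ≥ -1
Over all integers in [-1000, 1000], LHS − RHS is smallest at x = 1, where it equals 0:
x = 1: LHS = 2·1² - 3·1 = -1; -1 ≥ -1 — holds
At the ends of the range:
x = -1000: LHS = 2·(-1000)² - 3·(-1000) = 2003000; 2003000 ≥ -1 — holds
x = 1000: LHS = 2·1000² - 3·1000 = 1997000; 1997000 ≥ -1 — holds
Hence LHS − RHS is never negative, i.e. LHS ≥ RHS throughout, so the relation holds for every integer in [-1000, 1000].

No counterexample exists.

Answer: True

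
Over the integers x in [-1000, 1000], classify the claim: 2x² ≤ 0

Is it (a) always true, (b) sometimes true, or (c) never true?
Holds at x = 0: LHS = 2·0² = 0; 0 ≤ 0 — holds
Fails at x = 1: LHS = 2·1² = 2; 2 ≤ 0 — FAILS
It is satisfied by some integers in the range but not all.

Answer: Sometimes true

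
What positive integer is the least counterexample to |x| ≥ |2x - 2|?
Testing positive integers:
x = 1: LHS = |1| = 1, RHS = |2·1 - 2| = |0| = 0; 1 ≥ 0 — holds
x = 2: LHS = |2| = 2, RHS = |2·2 - 2| = |2| = 2; 2 ≥ 2 — holds
x = 3: LHS = |3| = 3, RHS = |2·3 - 2| = |4| = 4; 3 ≥ 4 — FAILS  ← smallest positive counterexample

Answer: x = 3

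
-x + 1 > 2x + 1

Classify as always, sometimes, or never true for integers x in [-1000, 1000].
Holds at x = -1: LHS = -(-1) + 1 = 2, RHS = 2·(-1) + 1 = -1; 2 > -1 — holds
Fails at x = 0: LHS = -0 + 1 = 1, RHS = 2·0 + 1 = 1; 1 > 1 — FAILS
It is satisfied by some integers in the range but not all.

Answer: Sometimes true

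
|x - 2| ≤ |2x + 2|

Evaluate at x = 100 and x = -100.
x = 100: LHS = |100 - 2| = |98| = 98, RHS = |2·100 + 2| = |202| = 202; 98 ≤ 202 — holds
x = -100: LHS = |(-100) - 2| = |-102| = 102, RHS = |2·(-100) + 2| = |-198| = 198; 102 ≤ 198 — holds

Answer: Yes, holds for both x = 100 and x = -100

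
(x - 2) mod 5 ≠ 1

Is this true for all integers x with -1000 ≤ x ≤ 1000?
The claim fails at x = -2:
x = -2: LHS = ((-2) - 2) mod 5 = (-4) mod 5 = 1; 1 ≠ 1 — FAILS

Because a single integer refutes it, the statement is false.

Answer: False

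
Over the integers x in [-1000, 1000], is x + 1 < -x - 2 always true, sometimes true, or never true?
Holds at x = -2: LHS = (-2) + 1 = -1, RHS = -(-2) - 2 = 0; -1 < 0 — holds
Fails at x = 0: LHS = 0 + 1 = 1, RHS = -0 - 2 = -2; 1 < -2 — FAILS
It is satisfied by some integers in the range but not all.

Answer: Sometimes true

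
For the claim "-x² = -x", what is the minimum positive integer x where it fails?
Testing positive integers:
x = 1: LHS = -1² = -1; -1 = -1 — holds
x = 2: LHS = -2² = -4; -4 = -2 — FAILS  ← smallest positive counterexample

Answer: x = 2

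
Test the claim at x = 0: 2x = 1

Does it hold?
x = 0: LHS = 2·0 = 0; 0 = 1 — FAILS

The relation fails at x = 0, so x = 0 is a counterexample.

Answer: No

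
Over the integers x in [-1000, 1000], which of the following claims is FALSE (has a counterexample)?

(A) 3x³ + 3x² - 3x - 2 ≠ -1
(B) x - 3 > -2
(A) Track d = LHS − RHS over the integers in [-1000, 1000]. Equality would need d = 0, but d changes sign only between consecutive integers, jumping over 0:
x = -2: LHS = 3·(-2)³ + 3·(-2)² - 3·(-2) - 2 = -8; -8 ≠ -1 — holds  (d = -7)
x = -1: LHS = 3·(-1)³ + 3·(-1)² - 3·(-1) - 2 = 1; 1 ≠ -1 — holds  (d = 2)
x = -1: LHS = 3·(-1)³ + 3·(-1)² - 3·(-1) - 2 = 1; 1 ≠ -1 — holds  (d = 2)
x = 0: LHS = 3·0³ + 3·0² - 3·0 - 2 = -2; -2 ≠ -1 — holds  (d = -1)
x = 0: LHS = 3·0³ + 3·0² - 3·0 - 2 = -2; -2 ≠ -1 — holds  (d = -1)
x = 1: LHS = 3·1³ + 3·1² - 3·1 - 2 = 1; 1 ≠ -1 — holds  (d = 2)
Away from these crossings d keeps a constant sign, and checking every integer in [-1000, 1000] confirms d ≠ 0 throughout. Hence the two sides are never equal, so the relation holds for every integer in [-1000, 1000].

(B) x = 0: LHS = 0 - 3 = -3; -3 > -2 — FAILS

Only (B) has a counterexample.

Answer: B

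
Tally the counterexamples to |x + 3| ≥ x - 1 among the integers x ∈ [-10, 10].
Over all integers in [-10, 10], LHS − RHS is smallest at x = 0, where it equals 4:
x = 0: LHS = |0 + 3| = |3| = 3, RHS = 0 - 1 = -1; 3 ≥ -1 — holds
At the ends of the range:
x = -10: LHS = |(-10) + 3| = |-7| = 7, RHS = (-10) - 1 = -11; 7 ≥ -11 — holds
x = 10: LHS = |10 + 3| = |13| = 13, RHS = 10 - 1 = 9; 13 ≥ 9 — holds
Hence LHS − RHS is never negative, i.e. LHS ≥ RHS throughout, so the relation holds for every integer in [-10, 10].

No counterexample appears in that range.

Answer: 0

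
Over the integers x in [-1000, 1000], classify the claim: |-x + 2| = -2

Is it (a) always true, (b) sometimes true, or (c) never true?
An absolute value is never negative, so the left side is ≥ 0 for every x, while the right side is -2. Tightest case in [-1000, 1000] is x = 2:
x = 2: LHS = |-2 + 2| = |0| = 0; 0 = -2 — FAILS
Hence LHS − RHS is never 0, i.e. the two sides are never equal, so the claimed relation (=) fails for every integer in [-1000, 1000].

No integer in the range satisfies it.

Answer: Never true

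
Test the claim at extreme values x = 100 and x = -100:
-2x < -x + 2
x = 100: LHS = -2·100 = -200, RHS = -100 + 2 = -98; -200 < -98 — holds
x = -100: LHS = -2·(-100) = 200, RHS = -(-100) + 2 = 102; 200 < 102 — FAILS

Answer: Partially: holds for x = 100, fails for x = -100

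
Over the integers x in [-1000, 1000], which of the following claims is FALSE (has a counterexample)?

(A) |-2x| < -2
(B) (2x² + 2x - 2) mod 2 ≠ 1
(A) x = 0: LHS = |-2·0| = |0| = 0; 0 < -2 — FAILS

(B) For a polynomial with integer coefficients, its value mod 2 depends only on x mod 2, so it suffices to check one representative of each residue class, x = 0, 1:
x = 0: LHS = (2·0² + 2·0 - 2) mod 2 = (-2) mod 2 = 0; 0 ≠ 1 — holds
x = 1: LHS = (2·1² + 2·1 - 2) mod 2 = 2 mod 2 = 0; 0 ≠ 1 — holds
The relation holds in every residue class, so the relation holds for every integer in [-1000, 1000].

Only (A) has a counterexample.

Answer: A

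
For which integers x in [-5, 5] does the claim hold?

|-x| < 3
Holds for: {-2, -1, 0, 1, 2}
Fails for: {-5, -4, -3, 3, 4, 5}

Answer: {-2, -1, 0, 1, 2}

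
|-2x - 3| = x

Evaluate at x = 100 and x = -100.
x = 100: LHS = |-2·100 - 3| = |-203| = 203; 203 = 100 — FAILS
x = -100: LHS = |-2·(-100) - 3| = |197| = 197; 197 = -100 — FAILS

Answer: No, fails for both x = 100 and x = -100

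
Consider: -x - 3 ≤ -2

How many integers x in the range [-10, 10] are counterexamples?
Counterexamples in [-10, 10]: {-10, -9, -8, -7, -6, -5, -4, -3, -2}.

Counting them gives 9 values.

Answer: 9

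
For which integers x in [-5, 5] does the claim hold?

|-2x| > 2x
Holds for: {-5, -4, -3, -2, -1}
Fails for: {0, 1, 2, 3, 4, 5}

Answer: {-5, -4, -3, -2, -1}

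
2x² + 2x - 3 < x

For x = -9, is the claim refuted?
Substitute x = -9 into the relation:
x = -9: LHS = 2·(-9)² + 2·(-9) - 3 = 141; 141 < -9 — FAILS

Since the claim fails at x = -9, this value is a counterexample.

Answer: Yes, x = -9 is a counterexample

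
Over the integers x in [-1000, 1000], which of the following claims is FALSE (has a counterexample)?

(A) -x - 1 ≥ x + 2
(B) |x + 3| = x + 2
(A) x = 0: LHS = -0 - 1 = -1, RHS = 0 + 2 = 2; -1 ≥ 2 — FAILS
(B) x = 0: LHS = |0 + 3| = |3| = 3, RHS = 0 + 2 = 2; 3 = 2 — FAILS

Answer: Both A and B are false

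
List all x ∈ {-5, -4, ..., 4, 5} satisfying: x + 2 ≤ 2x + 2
Holds for: {0, 1, 2, 3, 4, 5}
Fails for: {-5, -4, -3, -2, -1}

Answer: {0, 1, 2, 3, 4, 5}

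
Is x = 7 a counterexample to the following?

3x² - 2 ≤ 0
Substitute x = 7 into the relation:
x = 7: LHS = 3·7² - 2 = 145; 145 ≤ 0 — FAILS

Since the claim fails at x = 7, this value is a counterexample.

Answer: Yes, x = 7 is a counterexample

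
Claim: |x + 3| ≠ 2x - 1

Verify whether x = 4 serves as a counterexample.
Substitute x = 4 into the relation:
x = 4: LHS = |4 + 3| = |7| = 7, RHS = 2·4 - 1 = 7; 7 ≠ 7 — FAILS

Since the claim fails at x = 4, this value is a counterexample.

Answer: Yes, x = 4 is a counterexample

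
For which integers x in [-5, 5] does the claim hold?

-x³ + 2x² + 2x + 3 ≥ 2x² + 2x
Holds for: {-5, -4, -3, -2, -1, 0, 1}
Fails for: {2, 3, 4, 5}

Answer: {-5, -4, -3, -2, -1, 0, 1}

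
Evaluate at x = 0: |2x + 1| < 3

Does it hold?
x = 0: LHS = |2·0 + 1| = |1| = 1; 1 < 3 — holds

The relation is satisfied at x = 0.

Answer: Yes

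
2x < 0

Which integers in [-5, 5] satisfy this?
Holds for: {-5, -4, -3, -2, -1}
Fails for: {0, 1, 2, 3, 4, 5}

Answer: {-5, -4, -3, -2, -1}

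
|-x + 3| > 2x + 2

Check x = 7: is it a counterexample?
Substitute x = 7 into the relation:
x = 7: LHS = |-7 + 3| = |-4| = 4, RHS = 2·7 + 2 = 16; 4 > 16 — FAILS

Since the claim fails at x = 7, this value is a counterexample.

Answer: Yes, x = 7 is a counterexample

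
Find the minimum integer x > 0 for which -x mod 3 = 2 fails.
Testing positive integers:
x = 1: LHS = (-1) mod 3 = 2; 2 = 2 — holds
x = 2: LHS = (-2) mod 3 = 1; 1 = 2 — FAILS  ← smallest positive counterexample

Answer: x = 2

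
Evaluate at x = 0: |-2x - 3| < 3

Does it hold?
x = 0: LHS = |-2·0 - 3| = |-3| = 3; 3 < 3 — FAILS

The relation fails at x = 0, so x = 0 is a counterexample.

Answer: No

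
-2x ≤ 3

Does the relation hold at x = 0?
x = 0: LHS = -2·0 = 0; 0 ≤ 3 — holds

The relation is satisfied at x = 0.

Answer: Yes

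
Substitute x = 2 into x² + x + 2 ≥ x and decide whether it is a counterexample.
Substitute x = 2 into the relation:
x = 2: LHS = 2² + 2 + 2 = 8; 8 ≥ 2 — holds

The relation holds at x = 2, so it is not a counterexample.

Answer: No, x = 2 is not a counterexample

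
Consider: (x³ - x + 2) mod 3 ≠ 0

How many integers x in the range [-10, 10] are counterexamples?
For a polynomial with integer coefficients, its value mod 3 depends only on x mod 3, so it suffices to check one representative of each residue class, x = 0, 1, 2:
x = 0: LHS = (0³ - 0 + 2) mod 3 = 2 mod 3 = 2; 2 ≠ 0 — holds
x = 1: LHS = (1³ - 1 + 2) mod 3 = 2 mod 3 = 2; 2 ≠ 0 — holds
x = 2: LHS = (2³ - 2 + 2) mod 3 = 8 mod 3 = 2; 2 ≠ 0 — holds
The relation holds in every residue class, so the relation holds for every integer in [-10, 10].

No counterexample appears in that range.

Answer: 0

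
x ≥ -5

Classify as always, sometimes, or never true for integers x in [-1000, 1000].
Holds at x = 0: 0 ≥ -5 — holds
Fails at x = -6: -6 ≥ -5 — FAILS
It is satisfied by some integers in the range but not all.

Answer: Sometimes true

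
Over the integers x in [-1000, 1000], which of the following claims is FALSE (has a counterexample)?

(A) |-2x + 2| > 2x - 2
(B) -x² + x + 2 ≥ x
(A) x = 1: LHS = |-2·1 + 2| = |0| = 0, RHS = 2·1 - 2 = 0; 0 > 0 — FAILS
(B) x = 2: LHS = -2² + 2 + 2 = 0; 0 ≥ 2 — FAILS

Answer: Both A and B are false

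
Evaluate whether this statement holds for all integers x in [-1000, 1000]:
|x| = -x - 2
The claim fails at x = 0:
x = 0: LHS = |0| = 0, RHS = -0 - 2 = -2; 0 = -2 — FAILS

Because a single integer refutes it, the statement is false.

Answer: False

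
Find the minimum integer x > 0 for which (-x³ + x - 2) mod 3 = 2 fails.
Testing positive integers:
x = 1: LHS = (-1³ + 1 - 2) mod 3 = (-2) mod 3 = 1; 1 = 2 — FAILS  ← smallest positive counterexample

Answer: x = 1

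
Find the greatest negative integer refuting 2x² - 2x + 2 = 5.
Testing negative integers from -1 downward:
x = -1: LHS = 2·(-1)² - 2·(-1) + 2 = 6; 6 = 5 — FAILS  ← closest negative counterexample to 0

Answer: x = -1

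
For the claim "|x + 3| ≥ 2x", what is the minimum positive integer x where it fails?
Testing positive integers:
x = 1: LHS = |1 + 3| = |4| = 4, RHS = 2·1 = 2; 4 ≥ 2 — holds
x = 2: LHS = |2 + 3| = |5| = 5, RHS = 2·2 = 4; 5 ≥ 4 — holds
x = 3: LHS = |3 + 3| = |6| = 6, RHS = 2·3 = 6; 6 ≥ 6 — holds
x = 4: LHS = |4 + 3| = |7| = 7, RHS = 2·4 = 8; 7 ≥ 8 — FAILS  ← smallest positive counterexample

Answer: x = 4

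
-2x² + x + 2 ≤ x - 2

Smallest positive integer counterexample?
Testing positive integers:
x = 1: LHS = -2·1² + 1 + 2 = 1, RHS = 1 - 2 = -1; 1 ≤ -1 — FAILS  ← smallest positive counterexample

Answer: x = 1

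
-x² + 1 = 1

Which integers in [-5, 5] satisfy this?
Holds for: {0}
Fails for: {-5, -4, -3, -2, -1, 1, 2, 3, 4, 5}

Answer: {0}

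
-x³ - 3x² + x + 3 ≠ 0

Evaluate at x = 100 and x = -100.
x = 100: LHS = -100³ - 3·100² + 100 + 3 = -1029897; -1029897 ≠ 0 — holds
x = -100: LHS = -(-100)³ - 3·(-100)² + (-100) + 3 = 969903; 969903 ≠ 0 — holds

Answer: Yes, holds for both x = 100 and x = -100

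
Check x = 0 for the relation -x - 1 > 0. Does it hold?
x = 0: LHS = -0 - 1 = -1; -1 > 0 — FAILS

The relation fails at x = 0, so x = 0 is a counterexample.

Answer: No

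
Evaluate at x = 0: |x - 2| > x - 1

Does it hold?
x = 0: LHS = |0 - 2| = |-2| = 2, RHS = 0 - 1 = -1; 2 > -1 — holds

The relation is satisfied at x = 0.

Answer: Yes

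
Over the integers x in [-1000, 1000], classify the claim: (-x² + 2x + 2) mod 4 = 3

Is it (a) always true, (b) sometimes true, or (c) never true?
Holds at x = 1: LHS = (-1² + 2·1 + 2) mod 4 = 3 mod 4 = 3; 3 = 3 — holds
Fails at x = 0: LHS = (-0² + 2·0 + 2) mod 4 = 2 mod 4 = 2; 2 = 3 — FAILS
It is satisfied by some integers in the range but not all.

Answer: Sometimes true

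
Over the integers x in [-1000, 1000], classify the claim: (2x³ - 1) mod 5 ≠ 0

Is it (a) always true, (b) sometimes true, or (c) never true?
Holds at x = 0: LHS = (2·0³ - 1) mod 5 = (-1) mod 5 = 4; 4 ≠ 0 — holds
Fails at x = 2: LHS = (2·2³ - 1) mod 5 = 15 mod 5 = 0; 0 ≠ 0 — FAILS
It is satisfied by some integers in the range but not all.

Answer: Sometimes true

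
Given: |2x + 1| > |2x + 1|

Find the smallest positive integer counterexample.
Testing positive integers:
x = 1: LHS = |2·1 + 1| = |3| = 3, RHS = |2·1 + 1| = |3| = 3; 3 > 3 — FAILS  ← smallest positive counterexample

Answer: x = 1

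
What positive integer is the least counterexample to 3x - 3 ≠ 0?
Testing positive integers:
x = 1: LHS = 3·1 - 3 = 0; 0 ≠ 0 — FAILS  ← smallest positive counterexample

Answer: x = 1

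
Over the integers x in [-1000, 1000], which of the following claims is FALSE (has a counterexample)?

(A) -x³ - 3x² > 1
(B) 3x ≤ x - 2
(A) x = 0: LHS = -0³ - 3·0² = 0; 0 > 1 — FAILS
(B) x = 0: LHS = 3·0 = 0, RHS = 0 - 2 = -2; 0 ≤ -2 — FAILS

Answer: Both A and B are false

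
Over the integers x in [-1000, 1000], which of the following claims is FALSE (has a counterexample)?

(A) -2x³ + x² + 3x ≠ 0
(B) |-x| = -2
(A) x = 0: LHS = -2·0³ + 0² + 3·0 = 0; 0 ≠ 0 — FAILS
(B) x = 0: LHS = |-0| = |0| = 0; 0 = -2 — FAILS

Answer: Both A and B are false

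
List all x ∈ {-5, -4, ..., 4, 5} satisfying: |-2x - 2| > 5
Holds for: {-5, -4, 2, 3, 4, 5}
Fails for: {-3, -2, -1, 0, 1}

Answer: {-5, -4, 2, 3, 4, 5}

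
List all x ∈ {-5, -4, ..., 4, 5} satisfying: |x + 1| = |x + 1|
LHS − RHS = 0 at every integer in [-5, 5]; the two sides always agree. For instance:
x = -5: LHS = |(-5) + 1| = |-4| = 4, RHS = |(-5) + 1| = |-4| = 4; 4 = 4 — holds
x = 0: LHS = |0 + 1| = |1| = 1, RHS = |0 + 1| = |1| = 1; 1 = 1 — holds
x = 5: LHS = |5 + 1| = |6| = 6, RHS = |5 + 1| = |6| = 6; 6 = 6 — holds
The sides are never unequal, so the relation holds for every integer in [-5, 5].

Answer: All integers in [-5, 5]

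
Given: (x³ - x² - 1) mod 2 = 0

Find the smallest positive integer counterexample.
Testing positive integers:
x = 1: LHS = (1³ - 1² - 1) mod 2 = (-1) mod 2 = 1; 1 = 0 — FAILS  ← smallest positive counterexample

Answer: x = 1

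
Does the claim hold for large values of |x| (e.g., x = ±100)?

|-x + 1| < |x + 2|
x = 100: LHS = |-100 + 1| = |-99| = 99, RHS = |100 + 2| = |102| = 102; 99 < 102 — holds
x = -100: LHS = |-(-100) + 1| = |101| = 101, RHS = |(-100) + 2| = |-98| = 98; 101 < 98 — FAILS

Answer: Partially: holds for x = 100, fails for x = -100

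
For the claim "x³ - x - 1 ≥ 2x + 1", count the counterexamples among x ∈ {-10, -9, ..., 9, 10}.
Counterexamples in [-10, 10]: {-10, -9, -8, -7, -6, -5, -4, -3, -2, 0, 1}.

Counting them gives 11 values.

Answer: 11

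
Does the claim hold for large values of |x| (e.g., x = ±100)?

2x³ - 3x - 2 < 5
x = 100: LHS = 2·100³ - 3·100 - 2 = 1999698; 1999698 < 5 — FAILS
x = -100: LHS = 2·(-100)³ - 3·(-100) - 2 = -1999702; -1999702 < 5 — holds

Answer: Partially: fails for x = 100, holds for x = -100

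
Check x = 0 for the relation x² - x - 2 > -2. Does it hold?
x = 0: LHS = 0² - 0 - 2 = -2; -2 > -2 — FAILS

The relation fails at x = 0, so x = 0 is a counterexample.

Answer: No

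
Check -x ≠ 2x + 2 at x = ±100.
x = 100: RHS = 2·100 + 2 = 202; -100 ≠ 202 — holds
x = -100: LHS = -(-100) = 100, RHS = 2·(-100) + 2 = -198; 100 ≠ -198 — holds

Answer: Yes, holds for both x = 100 and x = -100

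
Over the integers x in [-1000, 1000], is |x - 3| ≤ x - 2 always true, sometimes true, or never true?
Holds at x = 3: LHS = |3 - 3| = |0| = 0, RHS = 3 - 2 = 1; 0 ≤ 1 — holds
Fails at x = 0: LHS = |0 - 3| = |-3| = 3, RHS = 0 - 2 = -2; 3 ≤ -2 — FAILS
It is satisfied by some integers in the range but not all.

Answer: Sometimes true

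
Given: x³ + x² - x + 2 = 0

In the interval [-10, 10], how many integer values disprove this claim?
Counterexamples in [-10, 10]: {-10, -9, -8, -7, -6, -5, -4, -3, -1, 0, 1, 2, 3, 4, 5, 6, 7, 8, 9, 10}.

Counting them gives 20 values.

Answer: 20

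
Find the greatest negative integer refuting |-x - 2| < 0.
Testing negative integers from -1 downward:
x = -1: LHS = |-(-1) - 2| = |-1| = 1; 1 < 0 — FAILS  ← closest negative counterexample to 0

Answer: x = -1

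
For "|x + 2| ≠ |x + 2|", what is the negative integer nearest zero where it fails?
Testing negative integers from -1 downward:
x = -1: LHS = |(-1) + 2| = |1| = 1, RHS = |(-1) + 2| = |1| = 1; 1 ≠ 1 — FAILS  ← closest negative counterexample to 0

Answer: x = -1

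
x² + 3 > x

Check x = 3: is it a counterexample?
Substitute x = 3 into the relation:
x = 3: LHS = 3² + 3 = 12; 12 > 3 — holds

The relation holds at x = 3, so it is not a counterexample.

Answer: No, x = 3 is not a counterexample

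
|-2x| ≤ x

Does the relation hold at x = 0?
x = 0: LHS = |-2·0| = |0| = 0; 0 ≤ 0 — holds

The relation is satisfied at x = 0.

Answer: Yes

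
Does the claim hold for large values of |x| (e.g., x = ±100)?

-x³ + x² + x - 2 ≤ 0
x = 100: LHS = -100³ + 100² + 100 - 2 = -989902; -989902 ≤ 0 — holds
x = -100: LHS = -(-100)³ + (-100)² + (-100) - 2 = 1009898; 1009898 ≤ 0 — FAILS

Answer: Partially: holds for x = 100, fails for x = -100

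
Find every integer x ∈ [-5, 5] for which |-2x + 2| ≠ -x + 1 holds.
Holds for: {-5, -4, -3, -2, -1, 0, 2, 3, 4, 5}
Fails for: {1}

Answer: {-5, -4, -3, -2, -1, 0, 2, 3, 4, 5}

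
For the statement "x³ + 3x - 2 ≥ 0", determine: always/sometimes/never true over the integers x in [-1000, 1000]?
Holds at x = 1: LHS = 1³ + 3·1 - 2 = 2; 2 ≥ 0 — holds
Fails at x = 0: LHS = 0³ + 3·0 - 2 = -2; -2 ≥ 0 — FAILS
It is satisfied by some integers in the range but not all.

Answer: Sometimes true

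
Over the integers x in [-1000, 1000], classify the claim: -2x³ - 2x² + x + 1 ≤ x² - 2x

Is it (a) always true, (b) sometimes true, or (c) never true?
Holds at x = 1: LHS = -2·1³ - 2·1² + 1 + 1 = -2, RHS = 1² - 2·1 = -1; -2 ≤ -1 — holds
Fails at x = 0: LHS = -2·0³ - 2·0² + 0 + 1 = 1, RHS = 0² - 2·0 = 0; 1 ≤ 0 — FAILS
It is satisfied by some integers in the range but not all.

Answer: Sometimes true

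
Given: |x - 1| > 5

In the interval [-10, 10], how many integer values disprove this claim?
Counterexamples in [-10, 10]: {-4, -3, -2, -1, 0, 1, 2, 3, 4, 5, 6}.

Counting them gives 11 values.

Answer: 11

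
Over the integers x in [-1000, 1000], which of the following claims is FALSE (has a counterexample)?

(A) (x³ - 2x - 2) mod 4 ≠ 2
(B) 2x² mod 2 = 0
(A) x = 0: LHS = (0³ - 2·0 - 2) mod 4 = (-2) mod 4 = 2; 2 ≠ 2 — FAILS

(B) For a polynomial with integer coefficients, its value mod 2 depends only on x mod 2, so it suffices to check one representative of each residue class, x = 0, 1:
x = 0: LHS = (2·0²) mod 2 = 0 mod 2 = 0; 0 = 0 — holds
x = 1: LHS = (2·1²) mod 2 = 2 mod 2 = 0; 0 = 0 — holds
The relation holds in every residue class, so the relation holds for every integer in [-1000, 1000].

Only (A) has a counterexample.

Answer: A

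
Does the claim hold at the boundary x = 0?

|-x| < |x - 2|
x = 0: LHS = |-0| = |0| = 0, RHS = |0 - 2| = |-2| = 2; 0 < 2 — holds

The relation is satisfied at x = 0.

Answer: Yes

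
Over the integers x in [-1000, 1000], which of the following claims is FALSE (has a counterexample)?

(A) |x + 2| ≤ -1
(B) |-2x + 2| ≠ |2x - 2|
(A) x = 0: LHS = |0 + 2| = |2| = 2; 2 ≤ -1 — FAILS
(B) x = 0: LHS = |-2·0 + 2| = |2| = 2, RHS = |2·0 - 2| = |-2| = 2; 2 ≠ 2 — FAILS

Answer: Both A and B are false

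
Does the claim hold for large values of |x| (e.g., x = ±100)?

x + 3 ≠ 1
x = 100: LHS = 100 + 3 = 103; 103 ≠ 1 — holds
x = -100: LHS = (-100) + 3 = -97; -97 ≠ 1 — holds

Answer: Yes, holds for both x = 100 and x = -100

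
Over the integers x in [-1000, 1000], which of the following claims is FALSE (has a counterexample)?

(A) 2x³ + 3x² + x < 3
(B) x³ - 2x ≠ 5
(A) x = 1: LHS = 2·1³ + 3·1² + 1 = 6; 6 < 3 — FAILS

(B) Track d = LHS − RHS over the integers in [-1000, 1000]. Equality would need d = 0, but d changes sign only between consecutive integers, jumping over 0:
x = 2: LHS = 2³ - 2·2 = 4; 4 ≠ 5 — holds  (d = -1)
x = 3: LHS = 3³ - 2·3 = 21; 21 ≠ 5 — holds  (d = 16)
Away from these crossings d keeps a constant sign, and checking every integer in [-1000, 1000] confirms d ≠ 0 throughout. Hence the two sides are never equal, so the relation holds for every integer in [-1000, 1000].

Only (A) has a counterexample.

Answer: A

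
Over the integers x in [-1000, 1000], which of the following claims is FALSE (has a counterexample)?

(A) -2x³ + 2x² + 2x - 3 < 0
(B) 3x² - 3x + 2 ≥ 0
(A) x = -2: LHS = -2·(-2)³ + 2·(-2)² + 2·(-2) - 3 = 17; 17 < 0 — FAILS

(B) Over all integers in [-1000, 1000], LHS − RHS is smallest at x = 0, where it equals 2:
x = 0: LHS = 3·0² - 3·0 + 2 = 2; 2 ≥ 0 — holds
At the ends of the range:
x = -1000: LHS = 3·(-1000)² - 3·(-1000) + 2 = 3003002; 3003002 ≥ 0 — holds
x = 1000: LHS = 3·1000² - 3·1000 + 2 = 2997002; 2997002 ≥ 0 — holds
Hence LHS − RHS is never negative, i.e. LHS ≥ RHS throughout, so the relation holds for every integer in [-1000, 1000].

Only (A) has a counterexample.

Answer: A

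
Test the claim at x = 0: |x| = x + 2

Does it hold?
x = 0: LHS = |0| = 0, RHS = 0 + 2 = 2; 0 = 2 — FAILS

The relation fails at x = 0, so x = 0 is a counterexample.

Answer: No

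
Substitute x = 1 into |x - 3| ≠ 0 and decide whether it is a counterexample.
Substitute x = 1 into the relation:
x = 1: LHS = |1 - 3| = |-2| = 2; 2 ≠ 0 — holds

The claim holds here, so x = 1 is not a counterexample. (A counterexample exists elsewhere, e.g. x = 3.)

Answer: No, x = 1 is not a counterexample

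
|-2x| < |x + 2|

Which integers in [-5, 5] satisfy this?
Holds for: {0, 1}
Fails for: {-5, -4, -3, -2, -1, 2, 3, 4, 5}

Answer: {0, 1}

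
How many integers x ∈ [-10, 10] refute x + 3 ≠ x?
Over all integers in [-10, 10], LHS − RHS is always positive; it is smallest at x = 0, where it equals 3:
x = 0: LHS = 0 + 3 = 3; 3 ≠ 0 — holds
At the ends of the range:
x = -10: LHS = (-10) + 3 = -7; -7 ≠ -10 — holds
x = 10: LHS = 10 + 3 = 13; 13 ≠ 10 — holds
Hence LHS − RHS is never 0, i.e. the two sides are never equal, so the relation holds for every integer in [-10, 10].

No counterexample appears in that range.

Answer: 0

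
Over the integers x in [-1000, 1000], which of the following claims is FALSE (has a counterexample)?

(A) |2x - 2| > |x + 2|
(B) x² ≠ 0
(A) x = 0: LHS = |2·0 - 2| = |-2| = 2, RHS = |0 + 2| = |2| = 2; 2 > 2 — FAILS
(B) x = 0: LHS = 0² = 0; 0 ≠ 0 — FAILS

Answer: Both A and B are false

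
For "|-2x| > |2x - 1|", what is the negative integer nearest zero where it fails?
Testing negative integers from -1 downward:
x = -1: LHS = |-2·(-1)| = |2| = 2, RHS = |2·(-1) - 1| = |-3| = 3; 2 > 3 — FAILS  ← closest negative counterexample to 0

Answer: x = -1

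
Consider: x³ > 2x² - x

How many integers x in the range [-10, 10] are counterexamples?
Counterexamples in [-10, 10]: {-10, -9, -8, -7, -6, -5, -4, -3, -2, -1, 0, 1}.

Counting them gives 12 values.

Answer: 12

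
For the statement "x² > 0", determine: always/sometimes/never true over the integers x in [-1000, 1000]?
Holds at x = 1: LHS = 1² = 1; 1 > 0 — holds
Fails at x = 0: LHS = 0² = 0; 0 > 0 — FAILS
It is satisfied by some integers in the range but not all.

Answer: Sometimes true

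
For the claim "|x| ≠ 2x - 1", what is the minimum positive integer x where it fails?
Testing positive integers:
x = 1: LHS = |1| = 1, RHS = 2·1 - 1 = 1; 1 ≠ 1 — FAILS  ← smallest positive counterexample

Answer: x = 1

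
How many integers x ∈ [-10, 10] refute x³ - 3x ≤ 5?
Counterexamples in [-10, 10]: {3, 4, 5, 6, 7, 8, 9, 10}.

Counting them gives 8 values.

Answer: 8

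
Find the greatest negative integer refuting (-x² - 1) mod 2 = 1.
Testing negative integers from -1 downward:
x = -1: LHS = (-(-1)² - 1) mod 2 = (-2) mod 2 = 0; 0 = 1 — FAILS  ← closest negative counterexample to 0

Answer: x = -1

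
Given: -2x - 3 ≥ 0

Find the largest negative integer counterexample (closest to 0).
Testing negative integers from -1 downward:
x = -1: LHS = -2·(-1) - 3 = -1; -1 ≥ 0 — FAILS  ← closest negative counterexample to 0

Answer: x = -1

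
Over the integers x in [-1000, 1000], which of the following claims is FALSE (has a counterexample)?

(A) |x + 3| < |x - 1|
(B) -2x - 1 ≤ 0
(A) x = 0: LHS = |0 + 3| = |3| = 3, RHS = |0 - 1| = |-1| = 1; 3 < 1 — FAILS
(B) x = -1: LHS = -2·(-1) - 1 = 1; 1 ≤ 0 — FAILS

Answer: Both A and B are false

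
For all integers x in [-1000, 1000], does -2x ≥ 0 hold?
The claim fails at x = 1:
x = 1: LHS = -2·1 = -2; -2 ≥ 0 — FAILS

Because a single integer refutes it, the statement is false.

Answer: False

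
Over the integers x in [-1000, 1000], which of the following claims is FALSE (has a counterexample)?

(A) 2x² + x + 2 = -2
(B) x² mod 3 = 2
(A) x = 0: LHS = 2·0² + 0 + 2 = 2; 2 = -2 — FAILS
(B) x = 0: LHS = (0²) mod 3 = 0 mod 3 = 0; 0 = 2 — FAILS

Answer: Both A and B are false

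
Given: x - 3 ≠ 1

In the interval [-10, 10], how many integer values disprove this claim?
Counterexamples in [-10, 10]: {4}.

Counting them gives 1 values.

Answer: 1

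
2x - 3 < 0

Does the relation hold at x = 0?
x = 0: LHS = 2·0 - 3 = -3; -3 < 0 — holds

The relation is satisfied at x = 0.

Answer: Yes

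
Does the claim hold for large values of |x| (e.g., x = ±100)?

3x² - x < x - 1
x = 100: LHS = 3·100² - 100 = 29900, RHS = 100 - 1 = 99; 29900 < 99 — FAILS
x = -100: LHS = 3·(-100)² - (-100) = 30100, RHS = (-100) - 1 = -101; 30100 < -101 — FAILS

Answer: No, fails for both x = 100 and x = -100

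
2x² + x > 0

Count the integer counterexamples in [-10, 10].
Counterexamples in [-10, 10]: {0}.

Counting them gives 1 values.

Answer: 1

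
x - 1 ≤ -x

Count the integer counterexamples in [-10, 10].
Counterexamples in [-10, 10]: {1, 2, 3, 4, 5, 6, 7, 8, 9, 10}.

Counting them gives 10 values.

Answer: 10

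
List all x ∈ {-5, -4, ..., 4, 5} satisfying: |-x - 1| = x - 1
Over all integers in [-5, 5], LHS − RHS is always positive; it is smallest at x = 0, where it equals 2:
x = 0: LHS = |-0 - 1| = |-1| = 1, RHS = 0 - 1 = -1; 1 = -1 — FAILS
At the ends of the range:
x = -5: LHS = |-(-5) - 1| = |4| = 4, RHS = (-5) - 1 = -6; 4 = -6 — FAILS
x = 5: LHS = |-5 - 1| = |-6| = 6, RHS = 5 - 1 = 4; 6 = 4 — FAILS
Hence LHS − RHS is never 0, i.e. the two sides are never equal, so the claimed relation (=) fails for every integer in [-5, 5].

Answer: None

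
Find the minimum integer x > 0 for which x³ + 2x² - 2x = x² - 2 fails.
Testing positive integers:
x = 1: LHS = 1³ + 2·1² - 2·1 = 1, RHS = 1² - 2 = -1; 1 = -1 — FAILS  ← smallest positive counterexample

Answer: x = 1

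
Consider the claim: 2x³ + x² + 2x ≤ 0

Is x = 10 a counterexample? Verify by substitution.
Substitute x = 10 into the relation:
x = 10: LHS = 2·10³ + 10² + 2·10 = 2120; 2120 ≤ 0 — FAILS

Since the claim fails at x = 10, this value is a counterexample.

Answer: Yes, x = 10 is a counterexample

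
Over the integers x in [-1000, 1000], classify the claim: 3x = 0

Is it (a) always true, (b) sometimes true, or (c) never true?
Holds at x = 0: LHS = 3·0 = 0; 0 = 0 — holds
Fails at x = 1: LHS = 3·1 = 3; 3 = 0 — FAILS
It is satisfied by some integers in the range but not all.

Answer: Sometimes true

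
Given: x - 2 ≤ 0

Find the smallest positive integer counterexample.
Testing positive integers:
x = 1: LHS = 1 - 2 = -1; -1 ≤ 0 — holds
x = 2: LHS = 2 - 2 = 0; 0 ≤ 0 — holds
x = 3: LHS = 3 - 2 = 1; 1 ≤ 0 — FAILS  ← smallest positive counterexample

Answer: x = 3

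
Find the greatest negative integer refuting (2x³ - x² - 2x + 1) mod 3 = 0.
Testing negative integers from -1 downward:
x = -1: LHS = (2·(-1)³ - (-1)² - 2·(-1) + 1) mod 3 = 0 mod 3 = 0; 0 = 0 — holds
x = -2: LHS = (2·(-2)³ - (-2)² - 2·(-2) + 1) mod 3 = (-15) mod 3 = 0; 0 = 0 — holds
x = -3: LHS = (2·(-3)³ - (-3)² - 2·(-3) + 1) mod 3 = (-56) mod 3 = 1; 1 = 0 — FAILS  ← closest negative counterexample to 0

Answer: x = -3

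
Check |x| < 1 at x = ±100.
x = 100: LHS = |100| = 100; 100 < 1 — FAILS
x = -100: LHS = |-100| = 100; 100 < 1 — FAILS

Answer: No, fails for both x = 100 and x = -100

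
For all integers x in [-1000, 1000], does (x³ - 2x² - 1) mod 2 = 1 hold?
The claim fails at x = 1:
x = 1: LHS = (1³ - 2·1² - 1) mod 2 = (-2) mod 2 = 0; 0 = 1 — FAILS

Because a single integer refutes it, the statement is false.

Answer: False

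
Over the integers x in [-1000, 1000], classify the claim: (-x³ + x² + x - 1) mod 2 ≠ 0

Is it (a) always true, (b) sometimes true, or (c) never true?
Holds at x = 0: LHS = (-0³ + 0² + 0 - 1) mod 2 = (-1) mod 2 = 1; 1 ≠ 0 — holds
Fails at x = 1: LHS = (-1³ + 1² + 1 - 1) mod 2 = 0 mod 2 = 0; 0 ≠ 0 — FAILS
It is satisfied by some integers in the range but not all.

Answer: Sometimes true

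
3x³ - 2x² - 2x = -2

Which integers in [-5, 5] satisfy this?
Track d = LHS − RHS over the integers in [-5, 5]. Equality would need d = 0, but d changes sign only between consecutive integers, jumping over 0:
x = -1: LHS = 3·(-1)³ - 2·(-1)² - 2·(-1) = -3; -3 = -2 — FAILS  (d = -1)
x = 0: LHS = 3·0³ - 2·0² - 2·0 = 0; 0 = -2 — FAILS  (d = 2)
Away from these crossings d keeps a constant sign, and checking every integer in [-5, 5] confirms d ≠ 0 throughout. Hence the two sides are never equal, so the claimed relation (=) fails for every integer in [-5, 5].

Answer: None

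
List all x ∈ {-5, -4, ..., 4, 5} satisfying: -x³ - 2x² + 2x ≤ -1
Holds for: {-2, -1, 1, 2, 3, 4, 5}
Fails for: {-5, -4, -3, 0}

Answer: {-2, -1, 1, 2, 3, 4, 5}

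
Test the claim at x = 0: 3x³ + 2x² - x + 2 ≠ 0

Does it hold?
x = 0: LHS = 3·0³ + 2·0² - 0 + 2 = 2; 2 ≠ 0 — holds

The relation is satisfied at x = 0.

Answer: Yes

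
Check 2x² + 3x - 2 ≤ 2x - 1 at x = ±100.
x = 100: LHS = 2·100² + 3·100 - 2 = 20298, RHS = 2·100 - 1 = 199; 20298 ≤ 199 — FAILS
x = -100: LHS = 2·(-100)² + 3·(-100) - 2 = 19698, RHS = 2·(-100) - 1 = -201; 19698 ≤ -201 — FAILS

Answer: No, fails for both x = 100 and x = -100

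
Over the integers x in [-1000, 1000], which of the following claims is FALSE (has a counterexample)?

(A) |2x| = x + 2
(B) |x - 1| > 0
(A) x = 0: LHS = |2·0| = |0| = 0, RHS = 0 + 2 = 2; 0 = 2 — FAILS
(B) x = 1: LHS = |1 - 1| = |0| = 0; 0 > 0 — FAILS

Answer: Both A and B are false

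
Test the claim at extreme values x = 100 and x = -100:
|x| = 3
x = 100: LHS = |100| = 100; 100 = 3 — FAILS
x = -100: LHS = |-100| = 100; 100 = 3 — FAILS

Answer: No, fails for both x = 100 and x = -100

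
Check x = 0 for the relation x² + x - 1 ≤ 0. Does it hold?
x = 0: LHS = 0² + 0 - 1 = -1; -1 ≤ 0 — holds

The relation is satisfied at x = 0.

Answer: Yes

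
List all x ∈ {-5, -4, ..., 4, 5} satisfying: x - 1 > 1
Holds for: {3, 4, 5}
Fails for: {-5, -4, -3, -2, -1, 0, 1, 2}

Answer: {3, 4, 5}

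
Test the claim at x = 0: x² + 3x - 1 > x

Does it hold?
x = 0: LHS = 0² + 3·0 - 1 = -1; -1 > 0 — FAILS

The relation fails at x = 0, so x = 0 is a counterexample.

Answer: No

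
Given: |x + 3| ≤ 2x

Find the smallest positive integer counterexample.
Testing positive integers:
x = 1: LHS = |1 + 3| = |4| = 4, RHS = 2·1 = 2; 4 ≤ 2 — FAILS  ← smallest positive counterexample

Answer: x = 1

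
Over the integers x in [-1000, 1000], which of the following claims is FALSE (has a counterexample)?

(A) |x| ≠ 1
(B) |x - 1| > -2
(A) x = 1: LHS = |1| = 1; 1 ≠ 1 — FAILS

(B) An absolute value is never negative, so the left side is ≥ 0 for every x, while the right side is -2. Tightest case in [-1000, 1000] is x = 1:
x = 1: LHS = |1 - 1| = |0| = 0; 0 > -2 — holds
Hence LHS − RHS is never zero or negative, i.e. LHS > RHS throughout, so the relation holds for every integer in [-1000, 1000].

Only (A) has a counterexample.

Answer: A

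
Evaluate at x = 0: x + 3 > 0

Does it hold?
x = 0: LHS = 0 + 3 = 3; 3 > 0 — holds

The relation is satisfied at x = 0.

Answer: Yes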